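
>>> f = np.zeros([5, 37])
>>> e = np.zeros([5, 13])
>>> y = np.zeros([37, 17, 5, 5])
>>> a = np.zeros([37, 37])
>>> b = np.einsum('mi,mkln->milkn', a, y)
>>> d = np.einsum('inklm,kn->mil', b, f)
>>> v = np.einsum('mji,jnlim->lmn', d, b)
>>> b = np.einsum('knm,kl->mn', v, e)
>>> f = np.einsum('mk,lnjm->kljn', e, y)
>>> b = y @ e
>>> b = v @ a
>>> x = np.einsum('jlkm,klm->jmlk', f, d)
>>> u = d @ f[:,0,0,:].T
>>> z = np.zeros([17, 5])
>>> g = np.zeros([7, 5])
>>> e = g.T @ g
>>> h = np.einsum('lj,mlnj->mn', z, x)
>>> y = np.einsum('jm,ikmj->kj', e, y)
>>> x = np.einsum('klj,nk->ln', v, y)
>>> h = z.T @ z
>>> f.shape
(13, 37, 5, 17)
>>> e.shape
(5, 5)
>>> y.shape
(17, 5)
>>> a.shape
(37, 37)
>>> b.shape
(5, 5, 37)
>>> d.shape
(5, 37, 17)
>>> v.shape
(5, 5, 37)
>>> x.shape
(5, 17)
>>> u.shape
(5, 37, 13)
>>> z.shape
(17, 5)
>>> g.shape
(7, 5)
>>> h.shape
(5, 5)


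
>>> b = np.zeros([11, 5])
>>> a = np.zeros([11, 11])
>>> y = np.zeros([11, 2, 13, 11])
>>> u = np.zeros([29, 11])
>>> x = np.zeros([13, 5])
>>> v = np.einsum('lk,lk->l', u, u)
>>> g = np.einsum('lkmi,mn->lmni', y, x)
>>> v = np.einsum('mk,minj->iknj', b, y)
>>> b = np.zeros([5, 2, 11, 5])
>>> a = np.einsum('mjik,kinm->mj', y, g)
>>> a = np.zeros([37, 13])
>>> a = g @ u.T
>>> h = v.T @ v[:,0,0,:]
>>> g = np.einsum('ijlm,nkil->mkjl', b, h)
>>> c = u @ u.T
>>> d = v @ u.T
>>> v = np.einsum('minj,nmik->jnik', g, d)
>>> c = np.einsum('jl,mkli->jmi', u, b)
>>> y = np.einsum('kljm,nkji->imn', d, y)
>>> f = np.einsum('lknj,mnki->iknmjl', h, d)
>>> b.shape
(5, 2, 11, 5)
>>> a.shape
(11, 13, 5, 29)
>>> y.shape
(11, 29, 11)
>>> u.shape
(29, 11)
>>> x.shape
(13, 5)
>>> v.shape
(11, 2, 13, 29)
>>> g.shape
(5, 13, 2, 11)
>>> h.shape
(11, 13, 5, 11)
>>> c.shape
(29, 5, 5)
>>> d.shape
(2, 5, 13, 29)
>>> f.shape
(29, 13, 5, 2, 11, 11)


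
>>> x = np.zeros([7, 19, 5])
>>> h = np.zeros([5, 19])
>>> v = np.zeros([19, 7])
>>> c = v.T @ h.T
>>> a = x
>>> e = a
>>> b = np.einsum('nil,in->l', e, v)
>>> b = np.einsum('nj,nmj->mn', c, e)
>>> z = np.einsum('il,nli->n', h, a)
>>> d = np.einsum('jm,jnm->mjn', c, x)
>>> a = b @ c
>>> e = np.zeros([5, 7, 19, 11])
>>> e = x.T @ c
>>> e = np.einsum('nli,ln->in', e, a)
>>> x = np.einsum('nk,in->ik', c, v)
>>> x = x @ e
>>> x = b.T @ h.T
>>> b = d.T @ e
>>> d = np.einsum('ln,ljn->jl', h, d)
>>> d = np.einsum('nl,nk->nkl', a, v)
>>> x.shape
(7, 5)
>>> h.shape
(5, 19)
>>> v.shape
(19, 7)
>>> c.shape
(7, 5)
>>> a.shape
(19, 5)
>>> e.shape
(5, 5)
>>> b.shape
(19, 7, 5)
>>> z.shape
(7,)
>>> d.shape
(19, 7, 5)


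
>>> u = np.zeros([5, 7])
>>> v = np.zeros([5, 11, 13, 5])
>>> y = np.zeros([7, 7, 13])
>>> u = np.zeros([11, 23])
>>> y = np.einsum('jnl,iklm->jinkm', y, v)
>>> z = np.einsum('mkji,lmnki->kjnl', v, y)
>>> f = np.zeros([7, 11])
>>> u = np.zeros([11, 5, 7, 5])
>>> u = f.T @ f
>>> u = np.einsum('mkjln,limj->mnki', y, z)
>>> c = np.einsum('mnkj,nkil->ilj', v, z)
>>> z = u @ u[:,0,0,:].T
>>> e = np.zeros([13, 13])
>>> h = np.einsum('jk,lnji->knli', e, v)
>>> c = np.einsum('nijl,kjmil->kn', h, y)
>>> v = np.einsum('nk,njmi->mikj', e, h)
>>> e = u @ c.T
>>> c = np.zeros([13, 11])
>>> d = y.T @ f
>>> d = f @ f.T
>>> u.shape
(7, 5, 5, 13)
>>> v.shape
(5, 5, 13, 11)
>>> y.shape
(7, 5, 7, 11, 5)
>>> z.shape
(7, 5, 5, 7)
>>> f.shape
(7, 11)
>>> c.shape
(13, 11)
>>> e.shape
(7, 5, 5, 7)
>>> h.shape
(13, 11, 5, 5)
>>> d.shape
(7, 7)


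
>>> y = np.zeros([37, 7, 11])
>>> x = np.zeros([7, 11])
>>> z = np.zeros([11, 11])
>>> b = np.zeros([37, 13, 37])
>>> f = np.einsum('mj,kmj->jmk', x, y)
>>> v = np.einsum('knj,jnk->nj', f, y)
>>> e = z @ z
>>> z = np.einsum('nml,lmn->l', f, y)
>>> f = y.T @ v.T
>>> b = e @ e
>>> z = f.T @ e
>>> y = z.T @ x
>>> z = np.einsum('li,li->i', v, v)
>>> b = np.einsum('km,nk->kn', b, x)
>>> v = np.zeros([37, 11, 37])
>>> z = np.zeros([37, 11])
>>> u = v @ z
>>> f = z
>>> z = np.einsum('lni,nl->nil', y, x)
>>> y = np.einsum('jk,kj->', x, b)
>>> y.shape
()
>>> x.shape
(7, 11)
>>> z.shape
(7, 11, 11)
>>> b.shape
(11, 7)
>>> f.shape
(37, 11)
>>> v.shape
(37, 11, 37)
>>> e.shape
(11, 11)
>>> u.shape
(37, 11, 11)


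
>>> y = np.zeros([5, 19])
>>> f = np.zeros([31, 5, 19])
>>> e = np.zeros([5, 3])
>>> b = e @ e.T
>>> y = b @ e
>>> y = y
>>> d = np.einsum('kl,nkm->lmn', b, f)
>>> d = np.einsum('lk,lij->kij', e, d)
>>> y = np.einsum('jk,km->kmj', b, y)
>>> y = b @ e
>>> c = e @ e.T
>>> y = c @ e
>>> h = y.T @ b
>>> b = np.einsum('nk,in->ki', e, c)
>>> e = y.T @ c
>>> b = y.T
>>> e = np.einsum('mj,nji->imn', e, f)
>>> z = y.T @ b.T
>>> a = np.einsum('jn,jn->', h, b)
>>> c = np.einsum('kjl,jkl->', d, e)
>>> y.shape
(5, 3)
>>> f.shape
(31, 5, 19)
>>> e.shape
(19, 3, 31)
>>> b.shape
(3, 5)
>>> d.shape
(3, 19, 31)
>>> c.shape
()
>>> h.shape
(3, 5)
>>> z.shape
(3, 3)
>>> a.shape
()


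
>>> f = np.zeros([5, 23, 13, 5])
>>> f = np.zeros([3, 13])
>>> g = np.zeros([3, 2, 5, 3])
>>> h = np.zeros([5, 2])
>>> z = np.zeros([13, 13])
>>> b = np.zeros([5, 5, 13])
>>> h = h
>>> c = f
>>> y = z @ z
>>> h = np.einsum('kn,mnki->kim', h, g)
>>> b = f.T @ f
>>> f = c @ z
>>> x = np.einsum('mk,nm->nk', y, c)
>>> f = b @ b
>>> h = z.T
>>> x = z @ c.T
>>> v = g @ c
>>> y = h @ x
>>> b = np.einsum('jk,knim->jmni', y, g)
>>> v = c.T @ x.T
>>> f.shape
(13, 13)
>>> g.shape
(3, 2, 5, 3)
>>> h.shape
(13, 13)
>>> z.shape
(13, 13)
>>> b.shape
(13, 3, 2, 5)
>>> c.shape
(3, 13)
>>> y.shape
(13, 3)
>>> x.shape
(13, 3)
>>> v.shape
(13, 13)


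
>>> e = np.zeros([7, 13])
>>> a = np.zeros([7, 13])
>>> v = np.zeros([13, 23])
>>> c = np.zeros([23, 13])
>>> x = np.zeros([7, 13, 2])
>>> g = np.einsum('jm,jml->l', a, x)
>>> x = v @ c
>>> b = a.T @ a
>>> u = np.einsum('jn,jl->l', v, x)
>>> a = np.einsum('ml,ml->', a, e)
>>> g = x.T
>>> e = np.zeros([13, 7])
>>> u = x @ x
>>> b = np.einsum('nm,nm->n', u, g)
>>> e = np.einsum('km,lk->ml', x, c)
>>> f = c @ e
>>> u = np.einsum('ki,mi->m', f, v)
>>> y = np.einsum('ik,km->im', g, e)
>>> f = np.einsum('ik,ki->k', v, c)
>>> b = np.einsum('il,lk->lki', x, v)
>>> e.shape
(13, 23)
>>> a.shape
()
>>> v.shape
(13, 23)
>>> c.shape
(23, 13)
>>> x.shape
(13, 13)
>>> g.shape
(13, 13)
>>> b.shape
(13, 23, 13)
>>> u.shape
(13,)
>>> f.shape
(23,)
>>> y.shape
(13, 23)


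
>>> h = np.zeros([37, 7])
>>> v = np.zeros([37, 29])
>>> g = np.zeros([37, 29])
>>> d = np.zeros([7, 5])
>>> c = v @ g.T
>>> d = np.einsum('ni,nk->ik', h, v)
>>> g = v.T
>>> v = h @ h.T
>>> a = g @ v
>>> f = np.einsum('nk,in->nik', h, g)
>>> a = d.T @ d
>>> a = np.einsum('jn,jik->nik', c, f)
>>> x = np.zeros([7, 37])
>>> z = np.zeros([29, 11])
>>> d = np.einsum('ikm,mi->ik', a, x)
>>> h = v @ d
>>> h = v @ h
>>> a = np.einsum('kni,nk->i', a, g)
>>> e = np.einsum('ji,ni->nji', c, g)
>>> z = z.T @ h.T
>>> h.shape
(37, 29)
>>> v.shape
(37, 37)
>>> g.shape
(29, 37)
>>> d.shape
(37, 29)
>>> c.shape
(37, 37)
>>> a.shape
(7,)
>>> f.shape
(37, 29, 7)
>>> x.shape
(7, 37)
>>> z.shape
(11, 37)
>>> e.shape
(29, 37, 37)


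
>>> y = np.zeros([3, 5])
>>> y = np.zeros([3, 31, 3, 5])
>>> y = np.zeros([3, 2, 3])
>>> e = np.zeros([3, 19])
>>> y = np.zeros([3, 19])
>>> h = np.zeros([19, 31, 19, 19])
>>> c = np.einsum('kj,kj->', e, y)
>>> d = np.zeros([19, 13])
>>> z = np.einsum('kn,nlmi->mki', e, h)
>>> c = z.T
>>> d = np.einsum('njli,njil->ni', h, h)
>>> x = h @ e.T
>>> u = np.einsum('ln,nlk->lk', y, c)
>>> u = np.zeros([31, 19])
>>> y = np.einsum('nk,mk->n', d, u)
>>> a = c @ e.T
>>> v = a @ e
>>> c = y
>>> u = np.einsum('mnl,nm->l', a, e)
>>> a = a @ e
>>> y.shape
(19,)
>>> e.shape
(3, 19)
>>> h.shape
(19, 31, 19, 19)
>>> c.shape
(19,)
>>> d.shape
(19, 19)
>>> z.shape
(19, 3, 19)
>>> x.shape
(19, 31, 19, 3)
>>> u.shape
(3,)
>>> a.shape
(19, 3, 19)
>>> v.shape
(19, 3, 19)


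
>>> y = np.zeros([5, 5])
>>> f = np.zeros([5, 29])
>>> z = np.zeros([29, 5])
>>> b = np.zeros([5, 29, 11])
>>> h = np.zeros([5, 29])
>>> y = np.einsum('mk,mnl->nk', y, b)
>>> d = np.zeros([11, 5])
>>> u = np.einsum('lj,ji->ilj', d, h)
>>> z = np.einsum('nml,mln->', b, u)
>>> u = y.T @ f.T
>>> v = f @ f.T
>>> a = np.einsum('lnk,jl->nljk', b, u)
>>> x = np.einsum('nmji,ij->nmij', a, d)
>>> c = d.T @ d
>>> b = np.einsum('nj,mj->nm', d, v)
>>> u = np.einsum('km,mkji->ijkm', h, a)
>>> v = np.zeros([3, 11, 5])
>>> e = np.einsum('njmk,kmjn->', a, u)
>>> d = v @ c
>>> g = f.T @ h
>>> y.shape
(29, 5)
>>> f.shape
(5, 29)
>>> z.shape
()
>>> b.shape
(11, 5)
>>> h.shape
(5, 29)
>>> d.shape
(3, 11, 5)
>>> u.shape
(11, 5, 5, 29)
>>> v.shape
(3, 11, 5)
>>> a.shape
(29, 5, 5, 11)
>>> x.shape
(29, 5, 11, 5)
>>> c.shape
(5, 5)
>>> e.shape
()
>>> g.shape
(29, 29)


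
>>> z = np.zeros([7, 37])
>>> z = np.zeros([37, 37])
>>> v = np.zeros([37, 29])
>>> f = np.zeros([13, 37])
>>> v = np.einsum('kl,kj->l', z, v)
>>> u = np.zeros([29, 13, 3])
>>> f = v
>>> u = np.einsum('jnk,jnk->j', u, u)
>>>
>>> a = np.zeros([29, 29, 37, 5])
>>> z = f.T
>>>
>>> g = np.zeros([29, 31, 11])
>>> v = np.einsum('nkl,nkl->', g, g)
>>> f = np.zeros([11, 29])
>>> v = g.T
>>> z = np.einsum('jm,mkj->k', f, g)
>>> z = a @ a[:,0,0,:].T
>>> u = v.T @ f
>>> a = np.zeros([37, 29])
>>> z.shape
(29, 29, 37, 29)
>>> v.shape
(11, 31, 29)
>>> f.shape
(11, 29)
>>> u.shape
(29, 31, 29)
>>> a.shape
(37, 29)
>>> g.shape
(29, 31, 11)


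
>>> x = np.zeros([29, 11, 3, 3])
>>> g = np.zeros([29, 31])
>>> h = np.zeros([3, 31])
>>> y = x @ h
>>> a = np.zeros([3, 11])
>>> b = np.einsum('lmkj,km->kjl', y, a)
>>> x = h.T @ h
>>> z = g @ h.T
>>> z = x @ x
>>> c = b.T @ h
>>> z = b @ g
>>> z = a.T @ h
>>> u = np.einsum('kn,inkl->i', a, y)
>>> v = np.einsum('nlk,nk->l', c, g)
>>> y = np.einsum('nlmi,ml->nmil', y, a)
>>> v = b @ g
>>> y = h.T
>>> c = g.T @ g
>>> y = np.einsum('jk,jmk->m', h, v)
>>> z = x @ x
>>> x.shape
(31, 31)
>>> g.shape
(29, 31)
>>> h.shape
(3, 31)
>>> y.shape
(31,)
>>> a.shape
(3, 11)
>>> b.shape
(3, 31, 29)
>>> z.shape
(31, 31)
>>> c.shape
(31, 31)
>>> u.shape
(29,)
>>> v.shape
(3, 31, 31)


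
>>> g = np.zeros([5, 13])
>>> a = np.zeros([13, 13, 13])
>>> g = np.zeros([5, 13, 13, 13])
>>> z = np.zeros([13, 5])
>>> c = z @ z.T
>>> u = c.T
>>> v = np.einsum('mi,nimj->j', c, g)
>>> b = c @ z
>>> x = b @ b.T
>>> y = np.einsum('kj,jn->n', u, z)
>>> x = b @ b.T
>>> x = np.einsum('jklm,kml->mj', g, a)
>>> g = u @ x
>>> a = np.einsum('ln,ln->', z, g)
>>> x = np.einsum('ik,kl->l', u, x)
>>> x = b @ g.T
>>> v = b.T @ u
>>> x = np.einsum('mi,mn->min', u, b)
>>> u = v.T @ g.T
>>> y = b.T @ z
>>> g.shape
(13, 5)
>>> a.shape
()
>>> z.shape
(13, 5)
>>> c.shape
(13, 13)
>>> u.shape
(13, 13)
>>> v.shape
(5, 13)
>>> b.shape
(13, 5)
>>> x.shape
(13, 13, 5)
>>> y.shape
(5, 5)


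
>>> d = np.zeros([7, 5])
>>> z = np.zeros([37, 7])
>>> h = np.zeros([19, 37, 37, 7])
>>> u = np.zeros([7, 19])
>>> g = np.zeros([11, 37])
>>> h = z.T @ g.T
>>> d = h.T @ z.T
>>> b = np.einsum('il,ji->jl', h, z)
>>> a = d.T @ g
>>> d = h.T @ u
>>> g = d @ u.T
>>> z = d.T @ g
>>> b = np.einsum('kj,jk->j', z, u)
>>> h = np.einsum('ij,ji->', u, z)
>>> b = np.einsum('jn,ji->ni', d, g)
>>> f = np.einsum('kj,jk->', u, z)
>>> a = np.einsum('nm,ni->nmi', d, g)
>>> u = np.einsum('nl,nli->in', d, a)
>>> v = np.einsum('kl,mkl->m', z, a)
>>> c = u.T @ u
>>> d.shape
(11, 19)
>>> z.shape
(19, 7)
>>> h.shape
()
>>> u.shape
(7, 11)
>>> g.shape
(11, 7)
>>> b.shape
(19, 7)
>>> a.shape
(11, 19, 7)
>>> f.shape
()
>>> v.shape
(11,)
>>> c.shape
(11, 11)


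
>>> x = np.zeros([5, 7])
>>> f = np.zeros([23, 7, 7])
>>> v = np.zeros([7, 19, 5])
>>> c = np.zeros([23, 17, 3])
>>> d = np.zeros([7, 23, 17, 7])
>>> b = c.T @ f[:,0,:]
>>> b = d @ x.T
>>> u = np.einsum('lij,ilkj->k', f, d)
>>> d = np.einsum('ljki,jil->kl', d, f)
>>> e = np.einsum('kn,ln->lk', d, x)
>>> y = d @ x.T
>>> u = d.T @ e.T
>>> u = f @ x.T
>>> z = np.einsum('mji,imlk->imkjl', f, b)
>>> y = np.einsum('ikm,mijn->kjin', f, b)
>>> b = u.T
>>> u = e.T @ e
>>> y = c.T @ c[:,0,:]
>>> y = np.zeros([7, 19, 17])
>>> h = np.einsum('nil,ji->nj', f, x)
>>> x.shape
(5, 7)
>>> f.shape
(23, 7, 7)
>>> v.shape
(7, 19, 5)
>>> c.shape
(23, 17, 3)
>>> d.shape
(17, 7)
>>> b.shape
(5, 7, 23)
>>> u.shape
(17, 17)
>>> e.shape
(5, 17)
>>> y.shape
(7, 19, 17)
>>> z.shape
(7, 23, 5, 7, 17)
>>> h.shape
(23, 5)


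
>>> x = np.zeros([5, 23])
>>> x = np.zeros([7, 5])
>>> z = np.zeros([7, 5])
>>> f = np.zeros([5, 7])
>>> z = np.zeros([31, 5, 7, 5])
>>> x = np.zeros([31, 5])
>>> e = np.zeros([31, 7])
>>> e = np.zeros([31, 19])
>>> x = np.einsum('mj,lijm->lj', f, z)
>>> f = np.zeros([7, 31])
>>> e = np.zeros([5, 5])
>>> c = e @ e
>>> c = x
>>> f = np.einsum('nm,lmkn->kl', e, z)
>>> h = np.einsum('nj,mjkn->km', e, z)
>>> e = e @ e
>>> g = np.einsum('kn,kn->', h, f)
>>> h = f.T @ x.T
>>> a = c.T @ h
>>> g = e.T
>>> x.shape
(31, 7)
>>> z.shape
(31, 5, 7, 5)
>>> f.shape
(7, 31)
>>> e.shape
(5, 5)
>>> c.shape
(31, 7)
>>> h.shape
(31, 31)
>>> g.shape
(5, 5)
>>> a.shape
(7, 31)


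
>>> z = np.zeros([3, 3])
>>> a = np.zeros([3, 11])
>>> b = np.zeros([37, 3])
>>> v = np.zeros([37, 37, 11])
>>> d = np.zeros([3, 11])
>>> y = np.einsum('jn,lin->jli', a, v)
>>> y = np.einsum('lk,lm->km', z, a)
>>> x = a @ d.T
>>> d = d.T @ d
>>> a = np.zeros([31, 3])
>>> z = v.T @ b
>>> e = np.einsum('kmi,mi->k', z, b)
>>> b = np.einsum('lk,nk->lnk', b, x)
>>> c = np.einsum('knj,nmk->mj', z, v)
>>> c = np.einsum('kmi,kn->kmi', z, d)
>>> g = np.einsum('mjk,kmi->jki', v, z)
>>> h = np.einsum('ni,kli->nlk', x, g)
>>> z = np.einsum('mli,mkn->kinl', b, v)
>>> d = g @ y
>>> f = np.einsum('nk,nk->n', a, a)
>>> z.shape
(37, 3, 11, 3)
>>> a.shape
(31, 3)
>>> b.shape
(37, 3, 3)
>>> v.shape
(37, 37, 11)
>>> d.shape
(37, 11, 11)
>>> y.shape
(3, 11)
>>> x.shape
(3, 3)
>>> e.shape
(11,)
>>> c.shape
(11, 37, 3)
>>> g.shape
(37, 11, 3)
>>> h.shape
(3, 11, 37)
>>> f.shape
(31,)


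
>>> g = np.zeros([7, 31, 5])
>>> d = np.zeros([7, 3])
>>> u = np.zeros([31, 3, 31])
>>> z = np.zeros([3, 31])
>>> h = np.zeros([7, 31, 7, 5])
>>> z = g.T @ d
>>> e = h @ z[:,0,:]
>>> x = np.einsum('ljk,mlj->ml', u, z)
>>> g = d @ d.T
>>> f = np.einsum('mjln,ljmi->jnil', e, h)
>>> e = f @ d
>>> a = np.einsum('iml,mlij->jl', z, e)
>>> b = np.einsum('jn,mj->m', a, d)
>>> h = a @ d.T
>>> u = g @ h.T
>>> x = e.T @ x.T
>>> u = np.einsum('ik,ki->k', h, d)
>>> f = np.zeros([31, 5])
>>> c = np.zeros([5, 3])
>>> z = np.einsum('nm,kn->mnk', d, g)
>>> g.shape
(7, 7)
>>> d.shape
(7, 3)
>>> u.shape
(7,)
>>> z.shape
(3, 7, 7)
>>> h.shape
(3, 7)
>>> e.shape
(31, 3, 5, 3)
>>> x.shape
(3, 5, 3, 5)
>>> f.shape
(31, 5)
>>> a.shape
(3, 3)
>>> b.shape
(7,)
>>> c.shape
(5, 3)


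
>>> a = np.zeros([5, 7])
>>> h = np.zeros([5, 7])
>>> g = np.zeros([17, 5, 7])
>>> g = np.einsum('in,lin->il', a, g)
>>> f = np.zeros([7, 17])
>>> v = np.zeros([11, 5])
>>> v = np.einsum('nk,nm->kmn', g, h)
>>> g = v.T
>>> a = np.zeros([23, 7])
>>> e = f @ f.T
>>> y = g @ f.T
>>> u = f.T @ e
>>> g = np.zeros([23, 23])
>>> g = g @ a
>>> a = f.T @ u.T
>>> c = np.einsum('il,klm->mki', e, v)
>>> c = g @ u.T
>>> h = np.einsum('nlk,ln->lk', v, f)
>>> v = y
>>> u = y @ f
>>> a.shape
(17, 17)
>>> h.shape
(7, 5)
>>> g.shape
(23, 7)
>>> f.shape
(7, 17)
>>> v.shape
(5, 7, 7)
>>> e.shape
(7, 7)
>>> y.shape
(5, 7, 7)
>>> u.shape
(5, 7, 17)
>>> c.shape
(23, 17)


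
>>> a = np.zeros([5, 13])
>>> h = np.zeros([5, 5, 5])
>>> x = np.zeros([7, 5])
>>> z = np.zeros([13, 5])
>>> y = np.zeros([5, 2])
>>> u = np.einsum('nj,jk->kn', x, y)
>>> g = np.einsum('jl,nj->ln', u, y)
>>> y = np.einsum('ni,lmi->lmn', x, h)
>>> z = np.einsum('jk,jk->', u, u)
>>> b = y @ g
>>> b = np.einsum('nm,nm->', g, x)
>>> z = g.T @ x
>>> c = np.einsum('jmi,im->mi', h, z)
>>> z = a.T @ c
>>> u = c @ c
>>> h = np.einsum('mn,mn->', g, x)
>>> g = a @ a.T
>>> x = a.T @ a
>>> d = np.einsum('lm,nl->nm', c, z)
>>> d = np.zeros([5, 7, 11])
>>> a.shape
(5, 13)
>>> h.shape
()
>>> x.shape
(13, 13)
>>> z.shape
(13, 5)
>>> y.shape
(5, 5, 7)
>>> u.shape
(5, 5)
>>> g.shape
(5, 5)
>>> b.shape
()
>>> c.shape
(5, 5)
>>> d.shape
(5, 7, 11)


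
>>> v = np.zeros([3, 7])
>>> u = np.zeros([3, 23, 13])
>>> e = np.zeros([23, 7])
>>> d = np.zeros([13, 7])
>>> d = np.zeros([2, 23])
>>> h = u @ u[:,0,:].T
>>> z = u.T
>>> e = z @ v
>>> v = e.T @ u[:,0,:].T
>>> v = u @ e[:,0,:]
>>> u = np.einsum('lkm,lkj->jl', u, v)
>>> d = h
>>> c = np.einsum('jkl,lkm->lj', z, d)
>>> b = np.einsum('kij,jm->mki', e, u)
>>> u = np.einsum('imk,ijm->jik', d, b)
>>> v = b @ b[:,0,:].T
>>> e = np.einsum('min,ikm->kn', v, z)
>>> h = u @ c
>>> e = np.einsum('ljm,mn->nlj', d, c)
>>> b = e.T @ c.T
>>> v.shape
(3, 13, 3)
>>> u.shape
(13, 3, 3)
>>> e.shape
(13, 3, 23)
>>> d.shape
(3, 23, 3)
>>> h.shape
(13, 3, 13)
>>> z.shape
(13, 23, 3)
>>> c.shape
(3, 13)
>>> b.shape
(23, 3, 3)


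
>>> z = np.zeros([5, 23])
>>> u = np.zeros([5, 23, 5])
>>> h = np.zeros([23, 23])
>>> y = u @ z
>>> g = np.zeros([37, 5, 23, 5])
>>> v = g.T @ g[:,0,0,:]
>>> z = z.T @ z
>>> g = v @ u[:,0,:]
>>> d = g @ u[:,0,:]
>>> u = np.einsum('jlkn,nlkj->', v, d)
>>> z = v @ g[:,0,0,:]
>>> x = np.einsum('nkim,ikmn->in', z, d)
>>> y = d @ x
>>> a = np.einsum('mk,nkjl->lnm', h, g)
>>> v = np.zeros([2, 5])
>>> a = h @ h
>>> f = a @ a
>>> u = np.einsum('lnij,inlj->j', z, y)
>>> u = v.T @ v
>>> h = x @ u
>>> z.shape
(5, 23, 5, 5)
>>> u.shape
(5, 5)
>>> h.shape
(5, 5)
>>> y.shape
(5, 23, 5, 5)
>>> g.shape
(5, 23, 5, 5)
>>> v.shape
(2, 5)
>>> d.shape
(5, 23, 5, 5)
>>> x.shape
(5, 5)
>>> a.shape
(23, 23)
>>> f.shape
(23, 23)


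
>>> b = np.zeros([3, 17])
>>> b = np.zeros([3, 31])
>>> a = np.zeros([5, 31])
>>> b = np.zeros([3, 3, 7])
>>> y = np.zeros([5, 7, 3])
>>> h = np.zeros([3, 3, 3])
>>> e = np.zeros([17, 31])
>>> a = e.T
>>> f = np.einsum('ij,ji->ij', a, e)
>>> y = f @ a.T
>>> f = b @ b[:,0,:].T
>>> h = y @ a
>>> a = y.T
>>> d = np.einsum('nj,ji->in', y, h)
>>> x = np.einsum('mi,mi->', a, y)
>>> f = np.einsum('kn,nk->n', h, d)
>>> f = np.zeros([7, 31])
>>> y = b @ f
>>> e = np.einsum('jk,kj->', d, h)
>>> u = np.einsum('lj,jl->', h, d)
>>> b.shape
(3, 3, 7)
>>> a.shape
(31, 31)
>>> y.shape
(3, 3, 31)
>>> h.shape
(31, 17)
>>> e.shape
()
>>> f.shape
(7, 31)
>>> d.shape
(17, 31)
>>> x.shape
()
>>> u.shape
()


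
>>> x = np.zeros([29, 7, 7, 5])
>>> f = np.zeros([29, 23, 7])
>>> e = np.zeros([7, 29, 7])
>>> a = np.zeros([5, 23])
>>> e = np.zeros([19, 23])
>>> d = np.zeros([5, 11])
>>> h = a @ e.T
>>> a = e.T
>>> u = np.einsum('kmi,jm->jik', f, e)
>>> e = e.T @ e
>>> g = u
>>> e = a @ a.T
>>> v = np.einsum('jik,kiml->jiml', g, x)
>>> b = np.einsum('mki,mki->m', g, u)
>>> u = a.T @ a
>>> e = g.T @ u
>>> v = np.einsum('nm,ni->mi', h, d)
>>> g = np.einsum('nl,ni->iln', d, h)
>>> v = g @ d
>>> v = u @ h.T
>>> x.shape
(29, 7, 7, 5)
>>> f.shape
(29, 23, 7)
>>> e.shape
(29, 7, 19)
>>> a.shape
(23, 19)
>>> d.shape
(5, 11)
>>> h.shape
(5, 19)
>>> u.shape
(19, 19)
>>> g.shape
(19, 11, 5)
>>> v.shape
(19, 5)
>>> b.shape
(19,)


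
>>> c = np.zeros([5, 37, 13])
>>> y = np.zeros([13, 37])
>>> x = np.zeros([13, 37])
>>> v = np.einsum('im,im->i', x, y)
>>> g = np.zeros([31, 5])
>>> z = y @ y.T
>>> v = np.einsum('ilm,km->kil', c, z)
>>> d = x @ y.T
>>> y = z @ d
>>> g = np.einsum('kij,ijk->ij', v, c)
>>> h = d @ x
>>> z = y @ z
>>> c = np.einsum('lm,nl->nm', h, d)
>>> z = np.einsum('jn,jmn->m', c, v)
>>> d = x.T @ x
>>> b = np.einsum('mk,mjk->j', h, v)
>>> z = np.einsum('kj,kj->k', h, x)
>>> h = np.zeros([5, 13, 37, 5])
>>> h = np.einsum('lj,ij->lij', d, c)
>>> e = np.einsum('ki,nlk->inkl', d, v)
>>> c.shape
(13, 37)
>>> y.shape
(13, 13)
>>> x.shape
(13, 37)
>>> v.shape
(13, 5, 37)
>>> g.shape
(5, 37)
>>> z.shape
(13,)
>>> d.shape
(37, 37)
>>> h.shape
(37, 13, 37)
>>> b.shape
(5,)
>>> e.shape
(37, 13, 37, 5)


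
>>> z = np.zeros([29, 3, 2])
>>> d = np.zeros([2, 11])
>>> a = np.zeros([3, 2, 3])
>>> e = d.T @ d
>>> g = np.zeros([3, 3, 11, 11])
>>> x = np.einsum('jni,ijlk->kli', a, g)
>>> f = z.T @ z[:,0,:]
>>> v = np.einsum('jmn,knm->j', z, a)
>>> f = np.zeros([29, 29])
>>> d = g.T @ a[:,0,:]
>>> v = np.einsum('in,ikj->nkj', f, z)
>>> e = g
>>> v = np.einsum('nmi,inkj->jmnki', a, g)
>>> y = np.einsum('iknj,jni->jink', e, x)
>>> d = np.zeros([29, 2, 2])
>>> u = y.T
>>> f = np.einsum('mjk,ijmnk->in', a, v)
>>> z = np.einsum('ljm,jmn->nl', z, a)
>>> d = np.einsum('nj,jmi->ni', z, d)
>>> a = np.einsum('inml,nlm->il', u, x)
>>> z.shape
(3, 29)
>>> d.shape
(3, 2)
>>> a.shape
(3, 11)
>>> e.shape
(3, 3, 11, 11)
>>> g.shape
(3, 3, 11, 11)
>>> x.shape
(11, 11, 3)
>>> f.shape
(11, 11)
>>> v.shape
(11, 2, 3, 11, 3)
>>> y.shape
(11, 3, 11, 3)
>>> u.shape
(3, 11, 3, 11)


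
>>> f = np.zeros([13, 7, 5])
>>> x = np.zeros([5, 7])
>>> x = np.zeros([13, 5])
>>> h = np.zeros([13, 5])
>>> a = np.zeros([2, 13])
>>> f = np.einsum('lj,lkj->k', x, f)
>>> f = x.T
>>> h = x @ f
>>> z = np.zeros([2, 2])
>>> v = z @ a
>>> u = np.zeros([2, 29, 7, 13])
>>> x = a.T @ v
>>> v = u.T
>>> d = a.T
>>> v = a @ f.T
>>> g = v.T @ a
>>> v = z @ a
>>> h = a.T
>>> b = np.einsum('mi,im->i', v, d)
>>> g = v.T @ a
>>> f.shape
(5, 13)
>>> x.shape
(13, 13)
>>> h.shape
(13, 2)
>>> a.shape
(2, 13)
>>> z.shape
(2, 2)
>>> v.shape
(2, 13)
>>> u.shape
(2, 29, 7, 13)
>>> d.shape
(13, 2)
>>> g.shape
(13, 13)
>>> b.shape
(13,)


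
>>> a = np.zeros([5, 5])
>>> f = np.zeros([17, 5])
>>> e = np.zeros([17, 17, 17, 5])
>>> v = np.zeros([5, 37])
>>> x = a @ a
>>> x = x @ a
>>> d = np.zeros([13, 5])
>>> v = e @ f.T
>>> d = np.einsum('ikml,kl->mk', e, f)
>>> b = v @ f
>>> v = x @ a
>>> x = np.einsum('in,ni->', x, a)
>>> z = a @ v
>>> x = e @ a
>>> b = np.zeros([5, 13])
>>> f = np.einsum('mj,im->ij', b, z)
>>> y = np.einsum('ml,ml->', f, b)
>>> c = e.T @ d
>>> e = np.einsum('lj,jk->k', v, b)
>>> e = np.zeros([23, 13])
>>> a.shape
(5, 5)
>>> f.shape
(5, 13)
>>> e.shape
(23, 13)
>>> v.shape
(5, 5)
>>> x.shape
(17, 17, 17, 5)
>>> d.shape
(17, 17)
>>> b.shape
(5, 13)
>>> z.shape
(5, 5)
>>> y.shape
()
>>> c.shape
(5, 17, 17, 17)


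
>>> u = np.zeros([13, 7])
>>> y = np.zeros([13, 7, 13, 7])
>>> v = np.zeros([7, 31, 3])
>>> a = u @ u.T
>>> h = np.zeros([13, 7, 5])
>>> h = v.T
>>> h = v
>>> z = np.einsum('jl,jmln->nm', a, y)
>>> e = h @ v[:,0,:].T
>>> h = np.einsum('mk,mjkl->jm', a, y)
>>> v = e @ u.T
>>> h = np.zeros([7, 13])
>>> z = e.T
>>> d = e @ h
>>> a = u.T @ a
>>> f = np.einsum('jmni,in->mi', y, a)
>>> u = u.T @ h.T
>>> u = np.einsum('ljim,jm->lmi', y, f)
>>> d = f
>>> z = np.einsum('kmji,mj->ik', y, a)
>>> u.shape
(13, 7, 13)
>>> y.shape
(13, 7, 13, 7)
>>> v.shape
(7, 31, 13)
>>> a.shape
(7, 13)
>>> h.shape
(7, 13)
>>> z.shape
(7, 13)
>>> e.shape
(7, 31, 7)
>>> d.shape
(7, 7)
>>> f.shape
(7, 7)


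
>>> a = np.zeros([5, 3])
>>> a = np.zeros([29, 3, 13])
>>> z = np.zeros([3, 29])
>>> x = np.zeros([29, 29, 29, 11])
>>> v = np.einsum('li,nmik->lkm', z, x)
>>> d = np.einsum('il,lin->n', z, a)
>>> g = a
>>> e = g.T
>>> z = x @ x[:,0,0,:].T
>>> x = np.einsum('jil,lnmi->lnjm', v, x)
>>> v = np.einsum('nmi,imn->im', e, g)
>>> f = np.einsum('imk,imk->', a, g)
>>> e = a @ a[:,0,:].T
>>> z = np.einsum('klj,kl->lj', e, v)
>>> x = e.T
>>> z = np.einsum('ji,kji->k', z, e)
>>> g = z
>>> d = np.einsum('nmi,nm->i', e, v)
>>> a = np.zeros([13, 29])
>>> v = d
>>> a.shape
(13, 29)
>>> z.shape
(29,)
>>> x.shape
(29, 3, 29)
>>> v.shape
(29,)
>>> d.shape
(29,)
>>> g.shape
(29,)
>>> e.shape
(29, 3, 29)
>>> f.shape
()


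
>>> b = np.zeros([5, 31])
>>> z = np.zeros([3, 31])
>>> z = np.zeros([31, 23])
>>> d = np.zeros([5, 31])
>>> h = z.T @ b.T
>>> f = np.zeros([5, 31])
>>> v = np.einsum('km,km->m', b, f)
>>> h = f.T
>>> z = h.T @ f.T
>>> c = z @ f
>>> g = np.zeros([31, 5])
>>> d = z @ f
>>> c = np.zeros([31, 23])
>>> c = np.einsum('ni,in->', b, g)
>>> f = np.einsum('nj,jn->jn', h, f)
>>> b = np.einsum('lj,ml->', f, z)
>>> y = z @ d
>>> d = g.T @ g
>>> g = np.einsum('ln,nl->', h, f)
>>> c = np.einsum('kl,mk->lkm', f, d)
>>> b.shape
()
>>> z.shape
(5, 5)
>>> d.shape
(5, 5)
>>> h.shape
(31, 5)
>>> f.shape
(5, 31)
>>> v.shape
(31,)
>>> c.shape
(31, 5, 5)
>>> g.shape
()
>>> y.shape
(5, 31)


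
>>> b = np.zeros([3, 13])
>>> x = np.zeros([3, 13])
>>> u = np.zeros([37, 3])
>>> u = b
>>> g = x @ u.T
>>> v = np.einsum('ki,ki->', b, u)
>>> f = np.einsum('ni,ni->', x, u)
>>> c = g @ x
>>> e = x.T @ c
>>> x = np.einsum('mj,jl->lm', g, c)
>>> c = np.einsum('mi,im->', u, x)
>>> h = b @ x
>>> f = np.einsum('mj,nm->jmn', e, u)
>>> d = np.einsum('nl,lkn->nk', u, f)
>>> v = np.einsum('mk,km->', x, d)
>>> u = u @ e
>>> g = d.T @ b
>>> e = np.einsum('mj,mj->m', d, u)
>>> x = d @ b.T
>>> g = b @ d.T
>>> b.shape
(3, 13)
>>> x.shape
(3, 3)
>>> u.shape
(3, 13)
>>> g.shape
(3, 3)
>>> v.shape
()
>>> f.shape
(13, 13, 3)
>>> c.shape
()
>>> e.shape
(3,)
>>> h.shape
(3, 3)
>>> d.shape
(3, 13)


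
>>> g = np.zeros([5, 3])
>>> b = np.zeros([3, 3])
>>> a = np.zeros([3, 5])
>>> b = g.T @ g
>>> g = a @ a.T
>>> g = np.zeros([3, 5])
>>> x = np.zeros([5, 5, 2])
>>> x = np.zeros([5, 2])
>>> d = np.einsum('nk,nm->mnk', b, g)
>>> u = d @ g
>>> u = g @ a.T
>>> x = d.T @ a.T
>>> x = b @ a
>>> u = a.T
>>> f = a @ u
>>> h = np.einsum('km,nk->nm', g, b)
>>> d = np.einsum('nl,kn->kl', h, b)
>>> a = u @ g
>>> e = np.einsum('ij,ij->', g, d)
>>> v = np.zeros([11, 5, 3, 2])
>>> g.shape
(3, 5)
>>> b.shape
(3, 3)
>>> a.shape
(5, 5)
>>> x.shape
(3, 5)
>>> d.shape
(3, 5)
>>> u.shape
(5, 3)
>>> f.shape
(3, 3)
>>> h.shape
(3, 5)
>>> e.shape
()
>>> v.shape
(11, 5, 3, 2)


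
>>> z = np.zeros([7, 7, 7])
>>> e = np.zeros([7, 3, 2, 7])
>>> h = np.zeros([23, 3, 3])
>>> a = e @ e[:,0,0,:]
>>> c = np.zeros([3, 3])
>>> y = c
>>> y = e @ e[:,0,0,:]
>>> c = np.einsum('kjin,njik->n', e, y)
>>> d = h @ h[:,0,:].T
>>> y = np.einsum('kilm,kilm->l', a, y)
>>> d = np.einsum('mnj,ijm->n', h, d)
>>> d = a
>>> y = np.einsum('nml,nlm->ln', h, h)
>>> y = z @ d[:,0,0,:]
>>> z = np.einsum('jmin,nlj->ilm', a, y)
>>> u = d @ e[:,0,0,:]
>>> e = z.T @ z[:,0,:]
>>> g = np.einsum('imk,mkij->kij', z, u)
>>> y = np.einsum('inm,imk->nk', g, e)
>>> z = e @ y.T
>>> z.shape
(3, 7, 2)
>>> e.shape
(3, 7, 3)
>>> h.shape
(23, 3, 3)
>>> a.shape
(7, 3, 2, 7)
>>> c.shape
(7,)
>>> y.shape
(2, 3)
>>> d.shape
(7, 3, 2, 7)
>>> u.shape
(7, 3, 2, 7)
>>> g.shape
(3, 2, 7)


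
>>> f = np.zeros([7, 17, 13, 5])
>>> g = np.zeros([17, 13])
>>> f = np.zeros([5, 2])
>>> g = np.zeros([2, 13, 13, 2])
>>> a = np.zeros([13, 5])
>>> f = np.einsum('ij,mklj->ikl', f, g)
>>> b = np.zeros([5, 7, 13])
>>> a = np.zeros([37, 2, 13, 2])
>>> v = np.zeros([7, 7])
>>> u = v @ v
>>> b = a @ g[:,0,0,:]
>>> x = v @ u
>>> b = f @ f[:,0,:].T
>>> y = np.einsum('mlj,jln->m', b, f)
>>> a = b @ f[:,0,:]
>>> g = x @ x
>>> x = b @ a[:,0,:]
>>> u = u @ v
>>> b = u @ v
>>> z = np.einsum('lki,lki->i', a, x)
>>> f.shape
(5, 13, 13)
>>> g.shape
(7, 7)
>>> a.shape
(5, 13, 13)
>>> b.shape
(7, 7)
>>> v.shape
(7, 7)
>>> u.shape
(7, 7)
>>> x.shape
(5, 13, 13)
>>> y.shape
(5,)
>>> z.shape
(13,)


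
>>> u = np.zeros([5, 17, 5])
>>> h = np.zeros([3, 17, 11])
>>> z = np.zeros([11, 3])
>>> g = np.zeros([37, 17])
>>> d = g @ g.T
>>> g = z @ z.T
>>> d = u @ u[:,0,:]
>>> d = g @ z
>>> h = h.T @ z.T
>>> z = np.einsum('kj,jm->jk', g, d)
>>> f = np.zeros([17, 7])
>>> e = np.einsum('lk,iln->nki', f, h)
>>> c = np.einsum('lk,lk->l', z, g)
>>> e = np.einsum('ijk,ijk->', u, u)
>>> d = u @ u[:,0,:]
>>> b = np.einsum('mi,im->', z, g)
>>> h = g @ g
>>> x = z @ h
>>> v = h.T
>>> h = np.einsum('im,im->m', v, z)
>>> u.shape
(5, 17, 5)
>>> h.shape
(11,)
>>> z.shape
(11, 11)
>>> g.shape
(11, 11)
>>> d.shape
(5, 17, 5)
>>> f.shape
(17, 7)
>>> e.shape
()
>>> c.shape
(11,)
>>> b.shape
()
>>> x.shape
(11, 11)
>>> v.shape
(11, 11)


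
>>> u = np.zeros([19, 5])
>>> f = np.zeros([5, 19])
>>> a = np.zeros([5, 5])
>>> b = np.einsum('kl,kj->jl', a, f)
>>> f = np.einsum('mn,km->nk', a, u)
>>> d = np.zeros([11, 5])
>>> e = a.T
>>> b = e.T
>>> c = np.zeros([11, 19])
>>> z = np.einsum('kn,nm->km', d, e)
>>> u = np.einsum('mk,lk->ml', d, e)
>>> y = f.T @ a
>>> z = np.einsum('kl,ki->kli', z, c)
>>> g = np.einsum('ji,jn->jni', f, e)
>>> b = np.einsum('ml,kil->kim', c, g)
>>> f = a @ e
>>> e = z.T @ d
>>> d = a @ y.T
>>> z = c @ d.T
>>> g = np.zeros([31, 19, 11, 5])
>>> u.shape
(11, 5)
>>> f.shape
(5, 5)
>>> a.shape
(5, 5)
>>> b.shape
(5, 5, 11)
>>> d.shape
(5, 19)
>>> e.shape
(19, 5, 5)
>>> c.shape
(11, 19)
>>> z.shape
(11, 5)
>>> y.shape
(19, 5)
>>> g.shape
(31, 19, 11, 5)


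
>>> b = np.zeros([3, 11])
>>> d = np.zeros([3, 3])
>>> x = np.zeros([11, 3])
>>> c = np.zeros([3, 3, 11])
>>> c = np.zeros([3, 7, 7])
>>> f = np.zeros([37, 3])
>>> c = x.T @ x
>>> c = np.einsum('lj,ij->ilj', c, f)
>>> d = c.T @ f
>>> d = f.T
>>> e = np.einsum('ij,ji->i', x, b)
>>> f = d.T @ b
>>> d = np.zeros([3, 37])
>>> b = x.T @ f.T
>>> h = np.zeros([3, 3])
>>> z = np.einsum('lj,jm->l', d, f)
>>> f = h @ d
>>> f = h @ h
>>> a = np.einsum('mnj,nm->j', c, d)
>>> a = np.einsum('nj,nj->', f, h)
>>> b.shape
(3, 37)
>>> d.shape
(3, 37)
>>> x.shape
(11, 3)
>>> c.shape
(37, 3, 3)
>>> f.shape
(3, 3)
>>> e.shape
(11,)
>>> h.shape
(3, 3)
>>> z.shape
(3,)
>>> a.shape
()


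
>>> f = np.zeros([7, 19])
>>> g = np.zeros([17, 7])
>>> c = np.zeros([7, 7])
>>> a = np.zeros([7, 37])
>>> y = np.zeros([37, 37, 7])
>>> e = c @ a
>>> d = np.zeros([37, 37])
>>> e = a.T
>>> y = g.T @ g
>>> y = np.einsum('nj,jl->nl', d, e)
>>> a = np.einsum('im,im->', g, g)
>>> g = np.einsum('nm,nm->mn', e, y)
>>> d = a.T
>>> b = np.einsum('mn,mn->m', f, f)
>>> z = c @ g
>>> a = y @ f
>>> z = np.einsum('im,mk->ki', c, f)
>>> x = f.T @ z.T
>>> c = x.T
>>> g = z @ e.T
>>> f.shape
(7, 19)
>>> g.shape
(19, 37)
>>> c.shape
(19, 19)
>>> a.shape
(37, 19)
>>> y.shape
(37, 7)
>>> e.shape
(37, 7)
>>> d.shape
()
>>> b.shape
(7,)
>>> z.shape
(19, 7)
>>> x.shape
(19, 19)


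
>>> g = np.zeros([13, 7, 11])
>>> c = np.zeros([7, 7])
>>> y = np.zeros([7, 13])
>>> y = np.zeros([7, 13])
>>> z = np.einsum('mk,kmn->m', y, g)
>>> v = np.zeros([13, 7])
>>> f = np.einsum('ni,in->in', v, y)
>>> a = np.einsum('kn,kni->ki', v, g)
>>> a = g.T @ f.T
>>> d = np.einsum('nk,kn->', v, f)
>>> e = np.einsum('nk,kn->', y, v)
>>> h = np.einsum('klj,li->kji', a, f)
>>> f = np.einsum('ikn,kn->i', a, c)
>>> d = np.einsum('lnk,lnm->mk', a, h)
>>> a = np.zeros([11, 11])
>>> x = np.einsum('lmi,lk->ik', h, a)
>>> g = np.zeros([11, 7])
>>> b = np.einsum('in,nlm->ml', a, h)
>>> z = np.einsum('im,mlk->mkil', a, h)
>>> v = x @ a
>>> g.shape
(11, 7)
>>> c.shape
(7, 7)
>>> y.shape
(7, 13)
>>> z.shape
(11, 13, 11, 7)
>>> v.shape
(13, 11)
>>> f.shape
(11,)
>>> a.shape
(11, 11)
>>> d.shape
(13, 7)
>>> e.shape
()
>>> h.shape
(11, 7, 13)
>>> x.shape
(13, 11)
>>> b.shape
(13, 7)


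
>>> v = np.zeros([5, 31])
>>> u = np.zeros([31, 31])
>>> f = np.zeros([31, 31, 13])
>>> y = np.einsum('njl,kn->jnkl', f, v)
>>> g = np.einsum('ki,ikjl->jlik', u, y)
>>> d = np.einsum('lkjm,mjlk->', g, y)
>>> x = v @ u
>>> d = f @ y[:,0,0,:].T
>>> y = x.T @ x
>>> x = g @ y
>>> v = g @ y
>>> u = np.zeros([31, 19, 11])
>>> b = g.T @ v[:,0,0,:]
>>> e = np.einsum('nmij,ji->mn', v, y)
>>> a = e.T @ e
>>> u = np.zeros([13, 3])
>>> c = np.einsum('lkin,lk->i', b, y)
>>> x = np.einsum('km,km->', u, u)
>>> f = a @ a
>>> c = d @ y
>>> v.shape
(5, 13, 31, 31)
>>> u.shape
(13, 3)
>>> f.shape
(5, 5)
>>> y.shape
(31, 31)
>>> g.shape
(5, 13, 31, 31)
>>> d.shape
(31, 31, 31)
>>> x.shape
()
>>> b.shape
(31, 31, 13, 31)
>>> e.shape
(13, 5)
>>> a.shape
(5, 5)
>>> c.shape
(31, 31, 31)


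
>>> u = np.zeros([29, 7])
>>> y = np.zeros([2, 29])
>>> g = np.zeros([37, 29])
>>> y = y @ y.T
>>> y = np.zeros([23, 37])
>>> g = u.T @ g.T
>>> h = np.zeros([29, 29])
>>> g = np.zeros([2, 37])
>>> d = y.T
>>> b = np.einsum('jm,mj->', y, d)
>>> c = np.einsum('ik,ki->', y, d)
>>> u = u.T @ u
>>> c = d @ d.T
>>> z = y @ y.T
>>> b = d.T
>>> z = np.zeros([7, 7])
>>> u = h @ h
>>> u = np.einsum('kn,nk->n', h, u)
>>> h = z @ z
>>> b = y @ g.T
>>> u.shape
(29,)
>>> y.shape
(23, 37)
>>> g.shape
(2, 37)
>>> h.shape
(7, 7)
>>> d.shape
(37, 23)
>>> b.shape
(23, 2)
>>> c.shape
(37, 37)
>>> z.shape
(7, 7)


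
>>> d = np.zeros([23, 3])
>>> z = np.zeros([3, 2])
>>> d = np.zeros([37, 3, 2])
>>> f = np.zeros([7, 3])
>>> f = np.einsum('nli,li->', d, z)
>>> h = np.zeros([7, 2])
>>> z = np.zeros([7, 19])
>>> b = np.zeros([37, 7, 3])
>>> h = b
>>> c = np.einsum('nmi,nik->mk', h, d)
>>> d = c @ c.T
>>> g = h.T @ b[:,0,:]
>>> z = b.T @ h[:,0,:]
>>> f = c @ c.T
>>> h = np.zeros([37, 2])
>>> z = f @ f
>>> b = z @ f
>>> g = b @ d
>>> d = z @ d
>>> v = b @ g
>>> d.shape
(7, 7)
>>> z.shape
(7, 7)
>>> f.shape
(7, 7)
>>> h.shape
(37, 2)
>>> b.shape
(7, 7)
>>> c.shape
(7, 2)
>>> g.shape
(7, 7)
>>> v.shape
(7, 7)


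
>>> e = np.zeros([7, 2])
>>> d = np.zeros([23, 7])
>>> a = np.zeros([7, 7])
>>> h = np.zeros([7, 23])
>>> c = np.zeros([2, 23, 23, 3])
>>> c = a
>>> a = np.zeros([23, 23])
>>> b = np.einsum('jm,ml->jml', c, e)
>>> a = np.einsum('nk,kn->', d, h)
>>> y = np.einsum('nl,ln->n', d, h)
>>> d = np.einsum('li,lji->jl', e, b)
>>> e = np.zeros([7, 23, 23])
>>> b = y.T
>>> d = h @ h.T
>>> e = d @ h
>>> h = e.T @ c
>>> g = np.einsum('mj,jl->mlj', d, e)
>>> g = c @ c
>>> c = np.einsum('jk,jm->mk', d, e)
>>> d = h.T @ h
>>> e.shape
(7, 23)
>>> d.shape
(7, 7)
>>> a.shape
()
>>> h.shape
(23, 7)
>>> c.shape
(23, 7)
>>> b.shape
(23,)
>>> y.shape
(23,)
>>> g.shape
(7, 7)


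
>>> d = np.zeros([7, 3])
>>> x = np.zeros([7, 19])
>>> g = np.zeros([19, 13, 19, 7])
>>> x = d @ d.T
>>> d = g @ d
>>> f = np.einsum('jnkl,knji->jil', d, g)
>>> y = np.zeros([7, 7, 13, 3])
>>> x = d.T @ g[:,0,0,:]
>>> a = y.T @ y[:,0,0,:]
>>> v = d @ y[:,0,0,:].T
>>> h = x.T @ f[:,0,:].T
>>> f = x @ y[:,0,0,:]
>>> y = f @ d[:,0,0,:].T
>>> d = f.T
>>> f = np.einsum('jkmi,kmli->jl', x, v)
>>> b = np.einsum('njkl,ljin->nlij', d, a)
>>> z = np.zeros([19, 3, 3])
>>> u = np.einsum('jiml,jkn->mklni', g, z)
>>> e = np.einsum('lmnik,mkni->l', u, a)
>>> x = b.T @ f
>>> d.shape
(3, 13, 19, 3)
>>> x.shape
(13, 7, 3, 19)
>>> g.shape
(19, 13, 19, 7)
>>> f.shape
(3, 19)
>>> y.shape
(3, 19, 13, 19)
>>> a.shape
(3, 13, 7, 3)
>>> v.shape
(19, 13, 19, 7)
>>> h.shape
(7, 13, 19, 19)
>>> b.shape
(3, 3, 7, 13)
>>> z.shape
(19, 3, 3)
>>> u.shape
(19, 3, 7, 3, 13)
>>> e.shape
(19,)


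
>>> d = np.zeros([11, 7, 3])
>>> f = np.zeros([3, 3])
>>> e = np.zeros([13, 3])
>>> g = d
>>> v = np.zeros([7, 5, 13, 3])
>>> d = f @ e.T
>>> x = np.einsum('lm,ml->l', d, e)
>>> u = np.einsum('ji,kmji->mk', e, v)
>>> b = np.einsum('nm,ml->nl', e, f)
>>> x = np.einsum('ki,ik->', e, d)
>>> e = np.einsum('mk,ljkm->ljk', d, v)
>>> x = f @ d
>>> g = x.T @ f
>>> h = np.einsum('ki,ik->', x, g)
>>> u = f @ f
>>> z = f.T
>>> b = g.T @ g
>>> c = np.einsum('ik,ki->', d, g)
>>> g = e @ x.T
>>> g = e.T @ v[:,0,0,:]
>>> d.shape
(3, 13)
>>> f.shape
(3, 3)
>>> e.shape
(7, 5, 13)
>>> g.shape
(13, 5, 3)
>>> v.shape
(7, 5, 13, 3)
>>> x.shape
(3, 13)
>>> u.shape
(3, 3)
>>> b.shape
(3, 3)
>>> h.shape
()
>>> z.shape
(3, 3)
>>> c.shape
()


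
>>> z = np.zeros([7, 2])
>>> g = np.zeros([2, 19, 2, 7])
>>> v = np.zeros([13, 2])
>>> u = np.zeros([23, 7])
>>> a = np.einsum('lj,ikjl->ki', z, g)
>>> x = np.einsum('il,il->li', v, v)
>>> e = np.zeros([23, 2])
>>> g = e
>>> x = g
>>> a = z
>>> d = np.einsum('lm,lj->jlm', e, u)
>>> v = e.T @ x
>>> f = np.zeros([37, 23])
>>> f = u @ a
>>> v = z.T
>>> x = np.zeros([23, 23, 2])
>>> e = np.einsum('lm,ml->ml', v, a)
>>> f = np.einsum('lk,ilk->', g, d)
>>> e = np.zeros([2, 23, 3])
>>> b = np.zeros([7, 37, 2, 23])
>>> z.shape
(7, 2)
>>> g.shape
(23, 2)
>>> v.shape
(2, 7)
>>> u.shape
(23, 7)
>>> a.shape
(7, 2)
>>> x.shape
(23, 23, 2)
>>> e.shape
(2, 23, 3)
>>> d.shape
(7, 23, 2)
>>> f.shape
()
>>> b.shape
(7, 37, 2, 23)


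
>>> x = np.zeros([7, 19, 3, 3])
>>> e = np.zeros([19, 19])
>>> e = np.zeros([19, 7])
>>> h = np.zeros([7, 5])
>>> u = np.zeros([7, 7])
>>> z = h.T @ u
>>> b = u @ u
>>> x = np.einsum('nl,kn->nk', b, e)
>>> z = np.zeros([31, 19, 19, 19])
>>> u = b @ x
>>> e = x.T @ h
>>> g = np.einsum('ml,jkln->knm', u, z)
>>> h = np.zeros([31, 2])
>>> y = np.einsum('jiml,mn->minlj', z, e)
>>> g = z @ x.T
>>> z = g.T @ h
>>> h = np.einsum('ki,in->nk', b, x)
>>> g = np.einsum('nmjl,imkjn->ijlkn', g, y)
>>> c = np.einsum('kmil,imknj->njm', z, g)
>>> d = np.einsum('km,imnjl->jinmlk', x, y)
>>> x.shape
(7, 19)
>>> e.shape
(19, 5)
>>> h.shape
(19, 7)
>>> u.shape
(7, 19)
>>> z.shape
(7, 19, 19, 2)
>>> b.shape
(7, 7)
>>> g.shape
(19, 19, 7, 5, 31)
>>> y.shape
(19, 19, 5, 19, 31)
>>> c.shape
(5, 31, 19)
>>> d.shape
(19, 19, 5, 19, 31, 7)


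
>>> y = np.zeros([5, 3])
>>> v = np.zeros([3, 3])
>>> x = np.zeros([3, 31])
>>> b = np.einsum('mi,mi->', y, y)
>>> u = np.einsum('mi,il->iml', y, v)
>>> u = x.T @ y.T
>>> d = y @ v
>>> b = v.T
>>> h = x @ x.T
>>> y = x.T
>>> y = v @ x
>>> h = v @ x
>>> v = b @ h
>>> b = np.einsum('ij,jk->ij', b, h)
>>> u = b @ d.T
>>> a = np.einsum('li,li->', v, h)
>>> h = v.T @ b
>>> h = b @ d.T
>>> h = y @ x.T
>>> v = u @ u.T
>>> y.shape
(3, 31)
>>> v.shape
(3, 3)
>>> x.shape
(3, 31)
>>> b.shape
(3, 3)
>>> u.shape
(3, 5)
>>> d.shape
(5, 3)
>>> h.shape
(3, 3)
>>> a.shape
()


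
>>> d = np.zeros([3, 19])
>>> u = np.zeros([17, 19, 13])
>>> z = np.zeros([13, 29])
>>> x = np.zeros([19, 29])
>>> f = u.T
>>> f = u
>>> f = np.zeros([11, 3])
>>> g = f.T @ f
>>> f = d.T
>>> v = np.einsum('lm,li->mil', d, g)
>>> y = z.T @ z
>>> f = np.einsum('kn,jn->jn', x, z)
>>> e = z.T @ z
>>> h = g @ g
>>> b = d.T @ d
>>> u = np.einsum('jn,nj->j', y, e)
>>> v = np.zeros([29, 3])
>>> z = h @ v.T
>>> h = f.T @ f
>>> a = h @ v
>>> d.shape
(3, 19)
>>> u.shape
(29,)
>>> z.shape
(3, 29)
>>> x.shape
(19, 29)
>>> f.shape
(13, 29)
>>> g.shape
(3, 3)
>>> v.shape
(29, 3)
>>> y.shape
(29, 29)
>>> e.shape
(29, 29)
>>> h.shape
(29, 29)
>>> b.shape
(19, 19)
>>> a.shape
(29, 3)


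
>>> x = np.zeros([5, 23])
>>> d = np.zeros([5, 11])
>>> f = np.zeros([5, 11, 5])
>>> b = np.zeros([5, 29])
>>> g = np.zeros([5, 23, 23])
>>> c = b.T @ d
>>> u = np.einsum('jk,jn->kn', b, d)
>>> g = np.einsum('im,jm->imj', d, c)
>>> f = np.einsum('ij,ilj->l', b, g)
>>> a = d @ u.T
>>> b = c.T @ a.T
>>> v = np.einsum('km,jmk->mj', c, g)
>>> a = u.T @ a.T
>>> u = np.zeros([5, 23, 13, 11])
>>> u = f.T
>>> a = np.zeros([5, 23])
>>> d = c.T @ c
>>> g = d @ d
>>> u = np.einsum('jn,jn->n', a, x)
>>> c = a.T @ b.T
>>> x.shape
(5, 23)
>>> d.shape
(11, 11)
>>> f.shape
(11,)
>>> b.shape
(11, 5)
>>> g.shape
(11, 11)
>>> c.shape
(23, 11)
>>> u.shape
(23,)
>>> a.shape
(5, 23)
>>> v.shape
(11, 5)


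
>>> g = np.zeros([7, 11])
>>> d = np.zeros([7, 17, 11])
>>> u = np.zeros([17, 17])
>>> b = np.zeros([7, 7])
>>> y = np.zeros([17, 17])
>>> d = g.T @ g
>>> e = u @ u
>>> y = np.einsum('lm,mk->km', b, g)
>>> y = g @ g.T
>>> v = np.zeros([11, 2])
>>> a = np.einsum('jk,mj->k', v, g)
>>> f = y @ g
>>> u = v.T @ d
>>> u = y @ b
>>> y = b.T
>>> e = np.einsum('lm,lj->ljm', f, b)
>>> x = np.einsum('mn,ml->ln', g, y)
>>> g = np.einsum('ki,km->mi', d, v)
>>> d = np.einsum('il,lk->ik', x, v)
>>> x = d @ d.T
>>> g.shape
(2, 11)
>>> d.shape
(7, 2)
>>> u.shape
(7, 7)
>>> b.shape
(7, 7)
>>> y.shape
(7, 7)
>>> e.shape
(7, 7, 11)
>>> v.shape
(11, 2)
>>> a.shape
(2,)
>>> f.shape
(7, 11)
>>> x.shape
(7, 7)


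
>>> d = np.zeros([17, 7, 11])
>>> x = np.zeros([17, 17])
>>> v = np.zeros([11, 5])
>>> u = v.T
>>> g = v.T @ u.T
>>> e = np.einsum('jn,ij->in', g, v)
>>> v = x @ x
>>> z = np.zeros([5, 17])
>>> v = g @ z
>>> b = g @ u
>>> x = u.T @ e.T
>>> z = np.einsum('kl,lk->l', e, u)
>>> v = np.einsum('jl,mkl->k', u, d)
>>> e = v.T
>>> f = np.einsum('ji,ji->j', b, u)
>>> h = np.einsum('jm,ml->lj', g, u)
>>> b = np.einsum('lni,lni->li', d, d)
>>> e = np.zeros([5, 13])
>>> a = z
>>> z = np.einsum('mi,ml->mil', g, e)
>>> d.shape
(17, 7, 11)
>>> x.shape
(11, 11)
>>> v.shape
(7,)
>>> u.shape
(5, 11)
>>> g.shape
(5, 5)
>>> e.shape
(5, 13)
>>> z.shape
(5, 5, 13)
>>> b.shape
(17, 11)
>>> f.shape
(5,)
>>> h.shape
(11, 5)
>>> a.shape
(5,)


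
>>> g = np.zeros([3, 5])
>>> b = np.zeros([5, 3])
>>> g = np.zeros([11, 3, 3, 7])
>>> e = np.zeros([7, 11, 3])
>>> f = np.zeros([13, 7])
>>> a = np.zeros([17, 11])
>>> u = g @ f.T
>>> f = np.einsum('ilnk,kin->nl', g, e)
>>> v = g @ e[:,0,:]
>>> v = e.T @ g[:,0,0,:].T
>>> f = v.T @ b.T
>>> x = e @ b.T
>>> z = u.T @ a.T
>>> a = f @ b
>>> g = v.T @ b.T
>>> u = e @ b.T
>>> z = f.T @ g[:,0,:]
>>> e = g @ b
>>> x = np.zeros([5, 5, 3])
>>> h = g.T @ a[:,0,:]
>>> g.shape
(11, 11, 5)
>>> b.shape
(5, 3)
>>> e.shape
(11, 11, 3)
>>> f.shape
(11, 11, 5)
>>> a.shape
(11, 11, 3)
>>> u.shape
(7, 11, 5)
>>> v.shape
(3, 11, 11)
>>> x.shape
(5, 5, 3)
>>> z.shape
(5, 11, 5)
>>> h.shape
(5, 11, 3)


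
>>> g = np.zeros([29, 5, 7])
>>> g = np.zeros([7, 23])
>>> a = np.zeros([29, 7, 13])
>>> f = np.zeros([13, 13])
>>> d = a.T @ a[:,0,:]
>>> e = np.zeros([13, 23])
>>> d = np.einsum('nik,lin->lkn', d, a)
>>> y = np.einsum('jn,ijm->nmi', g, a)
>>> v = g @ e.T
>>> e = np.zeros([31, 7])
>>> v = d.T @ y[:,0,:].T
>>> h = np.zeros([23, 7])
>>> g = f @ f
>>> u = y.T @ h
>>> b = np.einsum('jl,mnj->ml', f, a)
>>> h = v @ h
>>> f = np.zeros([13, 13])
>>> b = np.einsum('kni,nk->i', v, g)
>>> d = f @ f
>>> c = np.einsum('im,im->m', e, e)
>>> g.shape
(13, 13)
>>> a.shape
(29, 7, 13)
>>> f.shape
(13, 13)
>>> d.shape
(13, 13)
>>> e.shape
(31, 7)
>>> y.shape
(23, 13, 29)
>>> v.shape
(13, 13, 23)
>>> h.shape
(13, 13, 7)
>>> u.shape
(29, 13, 7)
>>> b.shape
(23,)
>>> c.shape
(7,)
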